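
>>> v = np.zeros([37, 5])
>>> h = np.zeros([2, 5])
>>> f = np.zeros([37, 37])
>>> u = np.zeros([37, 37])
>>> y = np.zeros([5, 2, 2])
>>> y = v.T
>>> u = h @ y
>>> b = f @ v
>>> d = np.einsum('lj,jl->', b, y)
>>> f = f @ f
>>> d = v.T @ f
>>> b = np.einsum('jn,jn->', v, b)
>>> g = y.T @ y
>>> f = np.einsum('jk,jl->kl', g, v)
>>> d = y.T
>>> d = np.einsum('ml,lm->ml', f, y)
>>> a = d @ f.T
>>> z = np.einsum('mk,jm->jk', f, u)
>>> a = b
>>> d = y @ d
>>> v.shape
(37, 5)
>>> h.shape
(2, 5)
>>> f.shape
(37, 5)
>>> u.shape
(2, 37)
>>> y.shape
(5, 37)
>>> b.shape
()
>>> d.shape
(5, 5)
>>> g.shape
(37, 37)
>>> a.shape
()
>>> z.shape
(2, 5)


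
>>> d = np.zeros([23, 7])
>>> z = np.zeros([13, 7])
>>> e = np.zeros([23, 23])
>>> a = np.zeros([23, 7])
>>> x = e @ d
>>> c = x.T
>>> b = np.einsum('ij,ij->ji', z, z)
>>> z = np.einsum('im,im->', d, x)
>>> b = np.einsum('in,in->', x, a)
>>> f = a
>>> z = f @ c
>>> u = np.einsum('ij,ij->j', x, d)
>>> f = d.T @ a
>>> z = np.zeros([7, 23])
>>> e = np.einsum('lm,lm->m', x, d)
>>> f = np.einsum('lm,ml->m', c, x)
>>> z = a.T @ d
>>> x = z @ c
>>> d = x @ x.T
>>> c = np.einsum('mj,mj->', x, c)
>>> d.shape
(7, 7)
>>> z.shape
(7, 7)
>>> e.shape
(7,)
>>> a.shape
(23, 7)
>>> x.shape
(7, 23)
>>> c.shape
()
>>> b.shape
()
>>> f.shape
(23,)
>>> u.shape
(7,)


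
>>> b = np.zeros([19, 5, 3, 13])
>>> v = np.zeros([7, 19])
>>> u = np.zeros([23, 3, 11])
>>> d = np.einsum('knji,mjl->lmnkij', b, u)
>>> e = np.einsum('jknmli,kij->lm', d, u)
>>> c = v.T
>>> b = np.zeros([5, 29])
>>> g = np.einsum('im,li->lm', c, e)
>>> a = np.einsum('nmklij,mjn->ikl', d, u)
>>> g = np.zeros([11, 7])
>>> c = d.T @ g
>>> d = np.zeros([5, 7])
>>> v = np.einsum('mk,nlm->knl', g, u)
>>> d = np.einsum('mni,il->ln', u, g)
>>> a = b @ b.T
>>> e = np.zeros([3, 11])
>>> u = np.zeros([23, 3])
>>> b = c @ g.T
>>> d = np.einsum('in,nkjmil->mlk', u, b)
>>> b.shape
(3, 13, 19, 5, 23, 11)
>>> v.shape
(7, 23, 3)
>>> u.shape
(23, 3)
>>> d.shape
(5, 11, 13)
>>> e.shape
(3, 11)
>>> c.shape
(3, 13, 19, 5, 23, 7)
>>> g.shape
(11, 7)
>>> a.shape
(5, 5)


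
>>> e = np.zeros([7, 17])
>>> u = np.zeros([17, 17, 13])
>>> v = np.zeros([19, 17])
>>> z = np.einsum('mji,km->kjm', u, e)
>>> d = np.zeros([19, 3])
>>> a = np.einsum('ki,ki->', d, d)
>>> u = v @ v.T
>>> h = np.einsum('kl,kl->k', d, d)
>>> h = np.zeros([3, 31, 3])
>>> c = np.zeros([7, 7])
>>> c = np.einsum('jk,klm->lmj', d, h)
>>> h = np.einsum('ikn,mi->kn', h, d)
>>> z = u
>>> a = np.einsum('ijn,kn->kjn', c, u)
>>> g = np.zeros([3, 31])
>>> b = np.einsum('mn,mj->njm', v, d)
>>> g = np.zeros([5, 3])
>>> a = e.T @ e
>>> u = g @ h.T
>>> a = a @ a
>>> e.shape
(7, 17)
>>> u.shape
(5, 31)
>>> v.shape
(19, 17)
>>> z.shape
(19, 19)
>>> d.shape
(19, 3)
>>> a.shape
(17, 17)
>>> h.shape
(31, 3)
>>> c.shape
(31, 3, 19)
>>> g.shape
(5, 3)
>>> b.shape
(17, 3, 19)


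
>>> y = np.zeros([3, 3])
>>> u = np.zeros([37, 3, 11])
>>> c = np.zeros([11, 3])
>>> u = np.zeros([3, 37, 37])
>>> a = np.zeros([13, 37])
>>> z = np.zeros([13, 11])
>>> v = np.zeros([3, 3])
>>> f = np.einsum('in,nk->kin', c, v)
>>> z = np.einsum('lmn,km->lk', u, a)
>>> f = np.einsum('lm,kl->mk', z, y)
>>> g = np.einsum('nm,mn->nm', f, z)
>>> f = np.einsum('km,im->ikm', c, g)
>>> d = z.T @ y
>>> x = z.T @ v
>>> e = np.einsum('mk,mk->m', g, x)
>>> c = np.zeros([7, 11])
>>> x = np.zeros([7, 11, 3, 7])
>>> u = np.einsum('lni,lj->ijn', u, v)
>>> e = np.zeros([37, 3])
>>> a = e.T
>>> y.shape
(3, 3)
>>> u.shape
(37, 3, 37)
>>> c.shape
(7, 11)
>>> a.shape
(3, 37)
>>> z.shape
(3, 13)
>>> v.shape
(3, 3)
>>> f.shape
(13, 11, 3)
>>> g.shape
(13, 3)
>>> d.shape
(13, 3)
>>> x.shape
(7, 11, 3, 7)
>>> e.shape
(37, 3)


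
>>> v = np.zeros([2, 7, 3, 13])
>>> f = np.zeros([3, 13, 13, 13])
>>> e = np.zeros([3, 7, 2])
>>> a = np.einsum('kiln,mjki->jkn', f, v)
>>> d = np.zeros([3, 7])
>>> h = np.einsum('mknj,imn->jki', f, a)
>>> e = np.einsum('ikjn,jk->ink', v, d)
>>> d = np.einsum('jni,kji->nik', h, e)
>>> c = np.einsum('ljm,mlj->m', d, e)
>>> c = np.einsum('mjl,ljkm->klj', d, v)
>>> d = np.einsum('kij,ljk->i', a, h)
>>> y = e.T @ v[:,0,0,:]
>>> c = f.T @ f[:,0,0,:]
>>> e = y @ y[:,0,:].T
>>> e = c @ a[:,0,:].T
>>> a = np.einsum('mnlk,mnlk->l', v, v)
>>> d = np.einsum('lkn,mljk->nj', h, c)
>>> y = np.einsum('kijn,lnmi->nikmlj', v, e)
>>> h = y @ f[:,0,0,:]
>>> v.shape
(2, 7, 3, 13)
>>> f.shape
(3, 13, 13, 13)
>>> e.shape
(13, 13, 13, 7)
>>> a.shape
(3,)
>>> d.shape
(7, 13)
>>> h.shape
(13, 7, 2, 13, 13, 13)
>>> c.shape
(13, 13, 13, 13)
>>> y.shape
(13, 7, 2, 13, 13, 3)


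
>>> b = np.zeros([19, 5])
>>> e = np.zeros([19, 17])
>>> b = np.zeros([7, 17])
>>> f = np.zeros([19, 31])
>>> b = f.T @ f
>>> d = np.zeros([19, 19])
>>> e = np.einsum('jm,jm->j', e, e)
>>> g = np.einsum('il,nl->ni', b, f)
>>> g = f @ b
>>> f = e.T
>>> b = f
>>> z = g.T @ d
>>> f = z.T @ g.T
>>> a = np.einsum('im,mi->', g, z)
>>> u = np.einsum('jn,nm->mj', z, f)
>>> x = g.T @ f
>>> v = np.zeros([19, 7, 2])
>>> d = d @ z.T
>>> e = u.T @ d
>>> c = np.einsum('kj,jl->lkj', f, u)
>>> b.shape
(19,)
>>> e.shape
(31, 31)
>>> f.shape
(19, 19)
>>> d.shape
(19, 31)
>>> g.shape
(19, 31)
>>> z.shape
(31, 19)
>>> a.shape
()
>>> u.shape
(19, 31)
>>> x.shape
(31, 19)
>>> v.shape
(19, 7, 2)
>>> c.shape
(31, 19, 19)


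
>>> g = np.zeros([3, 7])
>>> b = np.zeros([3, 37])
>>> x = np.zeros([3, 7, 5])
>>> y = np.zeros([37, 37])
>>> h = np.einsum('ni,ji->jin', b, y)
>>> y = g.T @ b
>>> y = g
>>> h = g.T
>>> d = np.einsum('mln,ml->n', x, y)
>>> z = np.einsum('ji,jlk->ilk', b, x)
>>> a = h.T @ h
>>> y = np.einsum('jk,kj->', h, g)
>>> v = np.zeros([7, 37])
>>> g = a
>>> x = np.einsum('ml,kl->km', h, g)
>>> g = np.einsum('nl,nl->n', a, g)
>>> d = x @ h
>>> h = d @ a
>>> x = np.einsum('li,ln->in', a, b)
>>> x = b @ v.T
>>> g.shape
(3,)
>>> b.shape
(3, 37)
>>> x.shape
(3, 7)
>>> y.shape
()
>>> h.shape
(3, 3)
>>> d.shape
(3, 3)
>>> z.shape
(37, 7, 5)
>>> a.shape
(3, 3)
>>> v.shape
(7, 37)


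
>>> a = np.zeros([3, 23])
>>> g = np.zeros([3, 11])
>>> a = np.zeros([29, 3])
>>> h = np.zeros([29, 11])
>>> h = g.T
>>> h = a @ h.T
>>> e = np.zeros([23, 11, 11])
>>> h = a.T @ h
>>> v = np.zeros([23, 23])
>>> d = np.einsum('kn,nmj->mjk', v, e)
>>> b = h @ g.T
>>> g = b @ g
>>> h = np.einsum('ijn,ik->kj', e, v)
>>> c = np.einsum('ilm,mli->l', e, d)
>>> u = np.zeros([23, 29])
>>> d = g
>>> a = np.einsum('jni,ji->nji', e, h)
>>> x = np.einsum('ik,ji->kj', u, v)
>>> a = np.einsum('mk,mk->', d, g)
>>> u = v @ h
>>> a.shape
()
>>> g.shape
(3, 11)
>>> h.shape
(23, 11)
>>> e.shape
(23, 11, 11)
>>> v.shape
(23, 23)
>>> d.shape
(3, 11)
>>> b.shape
(3, 3)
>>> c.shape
(11,)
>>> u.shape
(23, 11)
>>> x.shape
(29, 23)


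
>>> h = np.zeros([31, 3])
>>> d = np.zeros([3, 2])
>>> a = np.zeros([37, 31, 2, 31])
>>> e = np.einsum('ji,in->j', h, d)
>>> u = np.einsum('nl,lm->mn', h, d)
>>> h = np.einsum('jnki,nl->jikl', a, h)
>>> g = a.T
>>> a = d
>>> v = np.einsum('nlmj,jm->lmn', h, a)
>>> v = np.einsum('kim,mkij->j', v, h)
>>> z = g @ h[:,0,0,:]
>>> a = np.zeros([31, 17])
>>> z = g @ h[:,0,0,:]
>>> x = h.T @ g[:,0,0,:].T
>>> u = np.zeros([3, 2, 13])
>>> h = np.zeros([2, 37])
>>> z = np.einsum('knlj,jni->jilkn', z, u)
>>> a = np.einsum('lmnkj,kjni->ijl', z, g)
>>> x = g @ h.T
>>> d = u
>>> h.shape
(2, 37)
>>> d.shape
(3, 2, 13)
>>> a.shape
(37, 2, 3)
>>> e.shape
(31,)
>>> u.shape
(3, 2, 13)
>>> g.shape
(31, 2, 31, 37)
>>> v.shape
(3,)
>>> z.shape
(3, 13, 31, 31, 2)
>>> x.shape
(31, 2, 31, 2)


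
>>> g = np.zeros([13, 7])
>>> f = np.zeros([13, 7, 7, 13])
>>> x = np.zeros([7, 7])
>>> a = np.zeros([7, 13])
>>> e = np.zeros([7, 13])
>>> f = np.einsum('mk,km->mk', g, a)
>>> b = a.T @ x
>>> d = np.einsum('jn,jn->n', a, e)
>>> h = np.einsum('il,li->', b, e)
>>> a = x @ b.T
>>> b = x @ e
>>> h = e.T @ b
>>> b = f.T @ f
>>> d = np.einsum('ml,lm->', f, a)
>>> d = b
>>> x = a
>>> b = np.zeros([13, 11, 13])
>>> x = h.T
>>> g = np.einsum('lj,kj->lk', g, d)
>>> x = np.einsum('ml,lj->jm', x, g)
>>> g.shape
(13, 7)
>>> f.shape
(13, 7)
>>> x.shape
(7, 13)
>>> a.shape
(7, 13)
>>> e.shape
(7, 13)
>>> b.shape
(13, 11, 13)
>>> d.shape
(7, 7)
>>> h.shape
(13, 13)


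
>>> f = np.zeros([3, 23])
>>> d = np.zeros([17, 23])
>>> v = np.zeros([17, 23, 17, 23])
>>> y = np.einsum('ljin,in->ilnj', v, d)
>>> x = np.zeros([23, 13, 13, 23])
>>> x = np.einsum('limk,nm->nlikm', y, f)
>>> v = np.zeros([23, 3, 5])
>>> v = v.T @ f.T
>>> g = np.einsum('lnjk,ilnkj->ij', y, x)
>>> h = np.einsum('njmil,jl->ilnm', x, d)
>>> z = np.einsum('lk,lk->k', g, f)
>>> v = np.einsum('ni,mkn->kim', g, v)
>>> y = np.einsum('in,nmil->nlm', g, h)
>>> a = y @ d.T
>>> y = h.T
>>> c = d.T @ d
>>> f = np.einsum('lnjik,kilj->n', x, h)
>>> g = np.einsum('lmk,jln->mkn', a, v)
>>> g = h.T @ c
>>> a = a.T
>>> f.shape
(17,)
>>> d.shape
(17, 23)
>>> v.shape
(3, 23, 5)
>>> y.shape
(17, 3, 23, 23)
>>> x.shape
(3, 17, 17, 23, 23)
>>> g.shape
(17, 3, 23, 23)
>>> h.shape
(23, 23, 3, 17)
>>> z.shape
(23,)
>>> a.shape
(17, 17, 23)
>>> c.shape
(23, 23)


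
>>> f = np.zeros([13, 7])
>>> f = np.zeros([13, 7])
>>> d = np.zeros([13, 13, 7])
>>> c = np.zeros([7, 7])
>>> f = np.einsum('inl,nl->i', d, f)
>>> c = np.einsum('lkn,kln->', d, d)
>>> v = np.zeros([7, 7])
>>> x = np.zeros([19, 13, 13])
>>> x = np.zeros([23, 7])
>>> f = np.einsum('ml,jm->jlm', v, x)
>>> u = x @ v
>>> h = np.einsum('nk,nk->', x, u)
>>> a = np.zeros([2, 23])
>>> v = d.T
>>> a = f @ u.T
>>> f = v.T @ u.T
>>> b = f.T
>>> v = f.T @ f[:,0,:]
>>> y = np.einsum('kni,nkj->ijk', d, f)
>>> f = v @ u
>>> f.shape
(23, 13, 7)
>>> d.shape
(13, 13, 7)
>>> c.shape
()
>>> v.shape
(23, 13, 23)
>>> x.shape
(23, 7)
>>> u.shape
(23, 7)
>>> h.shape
()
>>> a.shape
(23, 7, 23)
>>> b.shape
(23, 13, 13)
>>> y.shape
(7, 23, 13)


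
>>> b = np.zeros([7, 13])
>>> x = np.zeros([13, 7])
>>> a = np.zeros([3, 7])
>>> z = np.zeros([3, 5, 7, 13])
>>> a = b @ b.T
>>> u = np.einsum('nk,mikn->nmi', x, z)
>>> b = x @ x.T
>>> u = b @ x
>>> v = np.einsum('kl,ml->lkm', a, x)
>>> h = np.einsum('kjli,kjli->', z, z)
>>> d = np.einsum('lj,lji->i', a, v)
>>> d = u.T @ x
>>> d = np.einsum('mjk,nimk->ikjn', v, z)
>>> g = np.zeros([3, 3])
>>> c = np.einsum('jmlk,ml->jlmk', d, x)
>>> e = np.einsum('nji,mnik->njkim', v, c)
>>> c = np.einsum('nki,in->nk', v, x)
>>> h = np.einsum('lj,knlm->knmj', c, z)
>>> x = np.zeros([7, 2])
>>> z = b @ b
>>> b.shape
(13, 13)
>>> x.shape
(7, 2)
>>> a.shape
(7, 7)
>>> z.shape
(13, 13)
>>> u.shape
(13, 7)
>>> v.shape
(7, 7, 13)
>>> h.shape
(3, 5, 13, 7)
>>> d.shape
(5, 13, 7, 3)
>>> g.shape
(3, 3)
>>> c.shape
(7, 7)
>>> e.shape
(7, 7, 3, 13, 5)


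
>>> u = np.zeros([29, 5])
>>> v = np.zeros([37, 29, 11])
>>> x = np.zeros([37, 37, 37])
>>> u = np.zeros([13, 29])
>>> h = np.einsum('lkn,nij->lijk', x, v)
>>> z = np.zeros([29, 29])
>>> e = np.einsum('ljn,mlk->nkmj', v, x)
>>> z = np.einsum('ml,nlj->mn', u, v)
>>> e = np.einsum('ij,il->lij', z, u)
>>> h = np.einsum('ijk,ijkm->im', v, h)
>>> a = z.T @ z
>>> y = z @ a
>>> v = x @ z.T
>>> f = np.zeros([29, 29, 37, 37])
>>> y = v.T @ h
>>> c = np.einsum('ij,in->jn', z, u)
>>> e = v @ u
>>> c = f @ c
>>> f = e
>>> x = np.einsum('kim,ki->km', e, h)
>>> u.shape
(13, 29)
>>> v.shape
(37, 37, 13)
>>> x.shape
(37, 29)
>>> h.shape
(37, 37)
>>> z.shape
(13, 37)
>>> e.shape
(37, 37, 29)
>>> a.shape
(37, 37)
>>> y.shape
(13, 37, 37)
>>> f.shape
(37, 37, 29)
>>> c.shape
(29, 29, 37, 29)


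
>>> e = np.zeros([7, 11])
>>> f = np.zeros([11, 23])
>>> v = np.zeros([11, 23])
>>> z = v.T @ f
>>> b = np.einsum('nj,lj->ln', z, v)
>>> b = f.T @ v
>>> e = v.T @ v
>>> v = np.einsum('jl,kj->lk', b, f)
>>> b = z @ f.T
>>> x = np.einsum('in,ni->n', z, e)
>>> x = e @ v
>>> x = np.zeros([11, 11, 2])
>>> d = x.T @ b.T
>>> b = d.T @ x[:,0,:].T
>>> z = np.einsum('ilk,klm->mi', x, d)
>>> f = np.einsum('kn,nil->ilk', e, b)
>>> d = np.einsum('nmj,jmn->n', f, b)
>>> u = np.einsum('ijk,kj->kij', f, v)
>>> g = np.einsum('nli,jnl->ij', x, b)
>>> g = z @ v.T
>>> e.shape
(23, 23)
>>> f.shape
(11, 11, 23)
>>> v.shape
(23, 11)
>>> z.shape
(23, 11)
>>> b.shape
(23, 11, 11)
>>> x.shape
(11, 11, 2)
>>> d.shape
(11,)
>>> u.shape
(23, 11, 11)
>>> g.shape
(23, 23)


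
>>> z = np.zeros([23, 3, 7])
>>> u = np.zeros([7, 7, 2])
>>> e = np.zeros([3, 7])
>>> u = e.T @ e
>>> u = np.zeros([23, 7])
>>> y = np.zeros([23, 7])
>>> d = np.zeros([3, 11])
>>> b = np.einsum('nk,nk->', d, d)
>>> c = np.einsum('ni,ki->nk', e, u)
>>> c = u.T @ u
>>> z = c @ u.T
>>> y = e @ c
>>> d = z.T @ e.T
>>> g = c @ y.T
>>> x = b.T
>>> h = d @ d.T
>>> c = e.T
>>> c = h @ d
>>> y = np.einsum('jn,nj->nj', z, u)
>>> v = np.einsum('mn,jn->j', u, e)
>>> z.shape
(7, 23)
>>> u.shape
(23, 7)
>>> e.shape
(3, 7)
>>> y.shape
(23, 7)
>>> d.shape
(23, 3)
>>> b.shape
()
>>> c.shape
(23, 3)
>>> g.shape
(7, 3)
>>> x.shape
()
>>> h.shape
(23, 23)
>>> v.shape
(3,)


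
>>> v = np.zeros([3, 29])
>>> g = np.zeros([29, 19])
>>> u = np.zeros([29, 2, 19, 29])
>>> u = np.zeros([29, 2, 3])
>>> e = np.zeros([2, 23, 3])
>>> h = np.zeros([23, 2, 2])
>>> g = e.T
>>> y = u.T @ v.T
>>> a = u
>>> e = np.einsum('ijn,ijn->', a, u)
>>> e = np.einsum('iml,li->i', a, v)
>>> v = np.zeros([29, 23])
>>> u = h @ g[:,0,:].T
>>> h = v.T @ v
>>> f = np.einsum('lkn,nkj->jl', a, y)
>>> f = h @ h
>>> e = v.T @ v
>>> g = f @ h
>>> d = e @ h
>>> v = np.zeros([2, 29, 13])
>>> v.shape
(2, 29, 13)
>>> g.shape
(23, 23)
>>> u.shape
(23, 2, 3)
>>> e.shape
(23, 23)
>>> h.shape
(23, 23)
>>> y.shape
(3, 2, 3)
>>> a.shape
(29, 2, 3)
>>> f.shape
(23, 23)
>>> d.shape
(23, 23)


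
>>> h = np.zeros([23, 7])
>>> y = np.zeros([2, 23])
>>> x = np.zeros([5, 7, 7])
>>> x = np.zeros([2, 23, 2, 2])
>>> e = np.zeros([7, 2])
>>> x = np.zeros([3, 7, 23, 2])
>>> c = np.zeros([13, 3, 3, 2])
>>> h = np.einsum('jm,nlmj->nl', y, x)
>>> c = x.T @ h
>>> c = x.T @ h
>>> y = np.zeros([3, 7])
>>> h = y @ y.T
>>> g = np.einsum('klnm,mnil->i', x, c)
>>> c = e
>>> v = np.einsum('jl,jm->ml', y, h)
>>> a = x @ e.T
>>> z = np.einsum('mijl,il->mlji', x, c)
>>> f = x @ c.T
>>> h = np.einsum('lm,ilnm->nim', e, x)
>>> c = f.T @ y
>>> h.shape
(23, 3, 2)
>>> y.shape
(3, 7)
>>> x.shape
(3, 7, 23, 2)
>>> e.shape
(7, 2)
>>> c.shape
(7, 23, 7, 7)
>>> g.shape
(7,)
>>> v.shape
(3, 7)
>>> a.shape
(3, 7, 23, 7)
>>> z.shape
(3, 2, 23, 7)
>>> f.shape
(3, 7, 23, 7)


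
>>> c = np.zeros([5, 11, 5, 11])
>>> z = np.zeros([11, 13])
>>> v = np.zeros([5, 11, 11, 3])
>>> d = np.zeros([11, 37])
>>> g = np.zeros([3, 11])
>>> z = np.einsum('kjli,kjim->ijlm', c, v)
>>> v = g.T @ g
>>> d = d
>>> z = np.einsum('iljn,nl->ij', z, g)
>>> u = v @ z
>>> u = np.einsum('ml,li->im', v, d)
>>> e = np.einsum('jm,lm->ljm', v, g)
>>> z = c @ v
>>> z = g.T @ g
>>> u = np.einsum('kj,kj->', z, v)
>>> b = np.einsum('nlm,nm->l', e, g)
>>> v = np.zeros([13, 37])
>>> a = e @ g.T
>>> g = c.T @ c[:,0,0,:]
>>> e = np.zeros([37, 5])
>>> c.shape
(5, 11, 5, 11)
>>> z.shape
(11, 11)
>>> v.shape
(13, 37)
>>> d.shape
(11, 37)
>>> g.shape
(11, 5, 11, 11)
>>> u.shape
()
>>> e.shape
(37, 5)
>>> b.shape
(11,)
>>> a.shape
(3, 11, 3)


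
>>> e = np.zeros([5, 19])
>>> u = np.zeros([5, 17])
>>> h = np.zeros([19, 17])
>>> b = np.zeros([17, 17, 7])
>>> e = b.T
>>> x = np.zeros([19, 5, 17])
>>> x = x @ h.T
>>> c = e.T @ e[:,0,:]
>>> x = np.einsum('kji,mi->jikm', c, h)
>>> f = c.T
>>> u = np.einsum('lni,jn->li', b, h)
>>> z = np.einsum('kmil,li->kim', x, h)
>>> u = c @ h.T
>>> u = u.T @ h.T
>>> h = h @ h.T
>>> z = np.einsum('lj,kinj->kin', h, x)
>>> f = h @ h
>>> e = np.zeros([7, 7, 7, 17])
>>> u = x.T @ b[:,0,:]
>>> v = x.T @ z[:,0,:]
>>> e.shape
(7, 7, 7, 17)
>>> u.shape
(19, 17, 17, 7)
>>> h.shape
(19, 19)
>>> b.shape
(17, 17, 7)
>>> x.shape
(17, 17, 17, 19)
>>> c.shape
(17, 17, 17)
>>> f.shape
(19, 19)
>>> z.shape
(17, 17, 17)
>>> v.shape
(19, 17, 17, 17)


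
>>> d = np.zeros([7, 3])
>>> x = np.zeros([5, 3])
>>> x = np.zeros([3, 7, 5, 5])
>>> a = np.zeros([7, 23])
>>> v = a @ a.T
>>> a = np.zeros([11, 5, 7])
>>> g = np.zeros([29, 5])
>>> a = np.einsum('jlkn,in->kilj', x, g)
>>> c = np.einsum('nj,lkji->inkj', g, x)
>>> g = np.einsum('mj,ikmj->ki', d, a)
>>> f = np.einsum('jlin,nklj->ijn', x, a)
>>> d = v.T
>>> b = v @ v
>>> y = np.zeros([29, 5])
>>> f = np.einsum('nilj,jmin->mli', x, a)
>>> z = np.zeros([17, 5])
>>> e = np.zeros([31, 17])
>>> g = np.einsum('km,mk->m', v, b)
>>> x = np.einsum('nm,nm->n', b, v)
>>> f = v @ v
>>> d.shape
(7, 7)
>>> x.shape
(7,)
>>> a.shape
(5, 29, 7, 3)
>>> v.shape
(7, 7)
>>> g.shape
(7,)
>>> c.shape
(5, 29, 7, 5)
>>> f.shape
(7, 7)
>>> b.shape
(7, 7)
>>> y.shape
(29, 5)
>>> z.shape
(17, 5)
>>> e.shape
(31, 17)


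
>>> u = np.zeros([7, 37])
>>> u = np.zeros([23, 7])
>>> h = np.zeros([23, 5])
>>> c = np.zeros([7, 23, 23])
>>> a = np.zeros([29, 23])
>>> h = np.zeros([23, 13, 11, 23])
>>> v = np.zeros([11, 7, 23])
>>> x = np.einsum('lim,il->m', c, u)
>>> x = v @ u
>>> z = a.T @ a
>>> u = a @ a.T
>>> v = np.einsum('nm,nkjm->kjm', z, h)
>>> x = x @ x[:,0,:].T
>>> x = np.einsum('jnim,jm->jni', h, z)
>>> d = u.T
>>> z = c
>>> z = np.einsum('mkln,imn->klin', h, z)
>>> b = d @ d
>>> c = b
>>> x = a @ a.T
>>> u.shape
(29, 29)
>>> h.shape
(23, 13, 11, 23)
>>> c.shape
(29, 29)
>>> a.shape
(29, 23)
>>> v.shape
(13, 11, 23)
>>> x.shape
(29, 29)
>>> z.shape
(13, 11, 7, 23)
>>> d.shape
(29, 29)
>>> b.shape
(29, 29)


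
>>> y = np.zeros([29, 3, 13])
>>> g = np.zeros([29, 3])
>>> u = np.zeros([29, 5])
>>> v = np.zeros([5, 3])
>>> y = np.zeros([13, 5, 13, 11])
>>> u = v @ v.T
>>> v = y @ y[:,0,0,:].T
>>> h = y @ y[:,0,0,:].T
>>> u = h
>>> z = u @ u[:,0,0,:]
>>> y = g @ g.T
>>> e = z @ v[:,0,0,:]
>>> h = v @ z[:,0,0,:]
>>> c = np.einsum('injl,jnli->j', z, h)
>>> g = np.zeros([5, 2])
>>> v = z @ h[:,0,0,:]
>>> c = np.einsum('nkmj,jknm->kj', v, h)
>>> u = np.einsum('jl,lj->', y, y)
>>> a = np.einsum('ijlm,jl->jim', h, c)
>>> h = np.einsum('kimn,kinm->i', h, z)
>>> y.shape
(29, 29)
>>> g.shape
(5, 2)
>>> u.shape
()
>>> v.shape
(13, 5, 13, 13)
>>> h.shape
(5,)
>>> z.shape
(13, 5, 13, 13)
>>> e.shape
(13, 5, 13, 13)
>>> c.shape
(5, 13)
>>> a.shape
(5, 13, 13)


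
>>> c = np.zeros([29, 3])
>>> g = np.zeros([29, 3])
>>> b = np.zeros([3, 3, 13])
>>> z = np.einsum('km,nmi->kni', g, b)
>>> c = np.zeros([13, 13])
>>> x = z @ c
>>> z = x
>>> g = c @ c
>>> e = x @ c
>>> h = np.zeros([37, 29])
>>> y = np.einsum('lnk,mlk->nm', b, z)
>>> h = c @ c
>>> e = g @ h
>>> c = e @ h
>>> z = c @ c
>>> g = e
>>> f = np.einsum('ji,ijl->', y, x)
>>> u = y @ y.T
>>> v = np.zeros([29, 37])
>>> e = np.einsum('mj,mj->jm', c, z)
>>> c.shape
(13, 13)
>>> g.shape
(13, 13)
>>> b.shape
(3, 3, 13)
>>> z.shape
(13, 13)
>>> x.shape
(29, 3, 13)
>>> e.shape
(13, 13)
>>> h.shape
(13, 13)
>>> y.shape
(3, 29)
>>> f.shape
()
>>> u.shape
(3, 3)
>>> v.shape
(29, 37)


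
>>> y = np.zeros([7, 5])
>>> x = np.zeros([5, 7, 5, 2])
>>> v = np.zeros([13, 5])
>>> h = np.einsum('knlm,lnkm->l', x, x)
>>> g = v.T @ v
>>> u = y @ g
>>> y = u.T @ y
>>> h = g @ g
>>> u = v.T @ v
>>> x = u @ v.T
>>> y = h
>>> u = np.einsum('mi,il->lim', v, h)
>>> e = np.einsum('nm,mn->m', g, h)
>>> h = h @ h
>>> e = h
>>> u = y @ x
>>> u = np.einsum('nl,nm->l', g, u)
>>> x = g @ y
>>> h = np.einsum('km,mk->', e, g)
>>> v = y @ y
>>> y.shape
(5, 5)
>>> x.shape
(5, 5)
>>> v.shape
(5, 5)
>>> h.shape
()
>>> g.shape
(5, 5)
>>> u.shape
(5,)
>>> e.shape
(5, 5)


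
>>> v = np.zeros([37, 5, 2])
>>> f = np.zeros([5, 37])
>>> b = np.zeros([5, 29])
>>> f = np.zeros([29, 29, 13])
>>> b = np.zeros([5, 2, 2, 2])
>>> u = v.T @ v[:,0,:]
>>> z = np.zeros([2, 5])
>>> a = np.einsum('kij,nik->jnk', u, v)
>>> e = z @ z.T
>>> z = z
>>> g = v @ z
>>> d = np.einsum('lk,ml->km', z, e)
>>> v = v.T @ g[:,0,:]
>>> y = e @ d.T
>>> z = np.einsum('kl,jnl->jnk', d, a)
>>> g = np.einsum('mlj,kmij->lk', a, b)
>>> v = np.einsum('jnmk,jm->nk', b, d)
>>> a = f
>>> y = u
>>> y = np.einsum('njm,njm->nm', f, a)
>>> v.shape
(2, 2)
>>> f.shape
(29, 29, 13)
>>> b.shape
(5, 2, 2, 2)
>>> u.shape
(2, 5, 2)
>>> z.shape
(2, 37, 5)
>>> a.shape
(29, 29, 13)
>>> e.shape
(2, 2)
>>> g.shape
(37, 5)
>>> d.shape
(5, 2)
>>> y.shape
(29, 13)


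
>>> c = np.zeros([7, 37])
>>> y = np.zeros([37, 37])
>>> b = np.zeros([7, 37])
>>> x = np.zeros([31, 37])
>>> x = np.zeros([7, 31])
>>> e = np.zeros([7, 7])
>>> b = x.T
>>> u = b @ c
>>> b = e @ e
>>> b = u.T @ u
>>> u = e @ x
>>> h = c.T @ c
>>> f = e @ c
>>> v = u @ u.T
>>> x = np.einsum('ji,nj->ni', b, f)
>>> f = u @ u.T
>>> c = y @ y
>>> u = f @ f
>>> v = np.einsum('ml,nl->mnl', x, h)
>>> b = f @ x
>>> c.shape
(37, 37)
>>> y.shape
(37, 37)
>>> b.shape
(7, 37)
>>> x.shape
(7, 37)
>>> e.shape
(7, 7)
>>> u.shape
(7, 7)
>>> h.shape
(37, 37)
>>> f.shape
(7, 7)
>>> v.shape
(7, 37, 37)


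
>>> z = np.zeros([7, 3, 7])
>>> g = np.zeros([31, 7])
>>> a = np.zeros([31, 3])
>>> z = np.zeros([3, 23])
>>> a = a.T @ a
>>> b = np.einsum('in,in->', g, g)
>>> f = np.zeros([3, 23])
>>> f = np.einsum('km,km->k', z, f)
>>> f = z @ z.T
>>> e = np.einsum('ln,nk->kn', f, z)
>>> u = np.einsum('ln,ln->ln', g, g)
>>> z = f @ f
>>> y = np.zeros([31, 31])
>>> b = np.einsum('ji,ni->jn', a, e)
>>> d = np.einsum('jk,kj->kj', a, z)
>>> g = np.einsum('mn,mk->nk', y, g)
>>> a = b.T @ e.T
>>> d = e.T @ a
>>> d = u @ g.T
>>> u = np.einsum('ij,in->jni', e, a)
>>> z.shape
(3, 3)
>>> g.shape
(31, 7)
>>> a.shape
(23, 23)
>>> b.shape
(3, 23)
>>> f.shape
(3, 3)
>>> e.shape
(23, 3)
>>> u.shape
(3, 23, 23)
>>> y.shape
(31, 31)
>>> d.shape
(31, 31)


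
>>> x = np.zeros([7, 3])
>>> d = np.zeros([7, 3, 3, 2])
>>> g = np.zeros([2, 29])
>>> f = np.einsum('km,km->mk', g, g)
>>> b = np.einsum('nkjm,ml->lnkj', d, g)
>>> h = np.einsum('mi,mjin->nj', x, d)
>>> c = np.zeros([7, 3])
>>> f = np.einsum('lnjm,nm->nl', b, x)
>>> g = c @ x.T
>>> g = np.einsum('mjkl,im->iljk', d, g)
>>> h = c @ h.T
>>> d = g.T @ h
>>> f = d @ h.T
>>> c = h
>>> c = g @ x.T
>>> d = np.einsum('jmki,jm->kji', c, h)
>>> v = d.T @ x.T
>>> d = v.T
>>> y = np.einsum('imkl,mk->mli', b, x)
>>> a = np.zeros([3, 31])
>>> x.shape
(7, 3)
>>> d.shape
(7, 7, 7)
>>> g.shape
(7, 2, 3, 3)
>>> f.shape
(3, 3, 2, 7)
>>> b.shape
(29, 7, 3, 3)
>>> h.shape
(7, 2)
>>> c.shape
(7, 2, 3, 7)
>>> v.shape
(7, 7, 7)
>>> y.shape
(7, 3, 29)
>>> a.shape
(3, 31)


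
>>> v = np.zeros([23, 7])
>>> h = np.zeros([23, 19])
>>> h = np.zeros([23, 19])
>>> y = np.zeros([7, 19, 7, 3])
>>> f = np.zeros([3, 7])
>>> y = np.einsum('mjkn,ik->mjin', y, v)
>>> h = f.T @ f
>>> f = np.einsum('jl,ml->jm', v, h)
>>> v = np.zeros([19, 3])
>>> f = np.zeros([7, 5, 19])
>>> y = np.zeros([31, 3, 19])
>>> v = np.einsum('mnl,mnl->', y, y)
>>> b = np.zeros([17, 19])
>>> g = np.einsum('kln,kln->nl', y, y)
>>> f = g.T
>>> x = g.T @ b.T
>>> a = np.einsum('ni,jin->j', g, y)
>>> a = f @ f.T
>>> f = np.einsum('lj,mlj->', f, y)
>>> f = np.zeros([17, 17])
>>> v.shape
()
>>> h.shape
(7, 7)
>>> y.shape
(31, 3, 19)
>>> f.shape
(17, 17)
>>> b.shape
(17, 19)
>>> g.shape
(19, 3)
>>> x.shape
(3, 17)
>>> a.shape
(3, 3)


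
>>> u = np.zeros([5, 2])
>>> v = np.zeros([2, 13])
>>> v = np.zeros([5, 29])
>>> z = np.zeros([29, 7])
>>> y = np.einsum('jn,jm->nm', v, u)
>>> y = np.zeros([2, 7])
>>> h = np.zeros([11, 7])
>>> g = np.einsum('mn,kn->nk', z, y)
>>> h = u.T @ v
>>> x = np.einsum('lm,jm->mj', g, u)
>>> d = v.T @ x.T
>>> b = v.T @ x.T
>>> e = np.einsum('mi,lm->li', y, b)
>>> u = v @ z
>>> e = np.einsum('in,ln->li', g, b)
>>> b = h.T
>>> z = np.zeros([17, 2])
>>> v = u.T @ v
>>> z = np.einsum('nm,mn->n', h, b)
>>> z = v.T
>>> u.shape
(5, 7)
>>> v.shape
(7, 29)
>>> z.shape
(29, 7)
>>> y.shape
(2, 7)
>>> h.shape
(2, 29)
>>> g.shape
(7, 2)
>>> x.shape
(2, 5)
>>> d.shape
(29, 2)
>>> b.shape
(29, 2)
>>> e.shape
(29, 7)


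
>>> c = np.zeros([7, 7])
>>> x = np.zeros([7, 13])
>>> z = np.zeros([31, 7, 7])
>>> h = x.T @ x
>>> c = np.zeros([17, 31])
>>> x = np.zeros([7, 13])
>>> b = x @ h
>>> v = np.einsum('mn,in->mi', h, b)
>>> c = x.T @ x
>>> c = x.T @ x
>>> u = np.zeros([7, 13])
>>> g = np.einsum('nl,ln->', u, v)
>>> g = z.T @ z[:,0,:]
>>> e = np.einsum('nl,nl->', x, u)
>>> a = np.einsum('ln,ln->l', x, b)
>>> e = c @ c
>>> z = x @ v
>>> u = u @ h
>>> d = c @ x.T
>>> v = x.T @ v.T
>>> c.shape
(13, 13)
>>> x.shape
(7, 13)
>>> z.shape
(7, 7)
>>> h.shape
(13, 13)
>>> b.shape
(7, 13)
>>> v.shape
(13, 13)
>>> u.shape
(7, 13)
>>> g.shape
(7, 7, 7)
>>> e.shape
(13, 13)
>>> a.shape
(7,)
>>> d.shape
(13, 7)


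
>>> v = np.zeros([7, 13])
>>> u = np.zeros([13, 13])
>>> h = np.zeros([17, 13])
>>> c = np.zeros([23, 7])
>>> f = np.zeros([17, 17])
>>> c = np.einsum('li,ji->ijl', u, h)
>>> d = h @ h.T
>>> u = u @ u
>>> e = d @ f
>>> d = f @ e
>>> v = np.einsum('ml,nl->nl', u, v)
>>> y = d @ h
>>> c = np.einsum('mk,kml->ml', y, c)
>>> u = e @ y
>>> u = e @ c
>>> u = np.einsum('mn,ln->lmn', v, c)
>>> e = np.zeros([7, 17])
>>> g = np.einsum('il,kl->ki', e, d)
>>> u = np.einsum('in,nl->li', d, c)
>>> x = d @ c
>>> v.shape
(7, 13)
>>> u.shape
(13, 17)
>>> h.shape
(17, 13)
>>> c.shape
(17, 13)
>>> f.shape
(17, 17)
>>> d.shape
(17, 17)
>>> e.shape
(7, 17)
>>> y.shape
(17, 13)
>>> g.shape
(17, 7)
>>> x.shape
(17, 13)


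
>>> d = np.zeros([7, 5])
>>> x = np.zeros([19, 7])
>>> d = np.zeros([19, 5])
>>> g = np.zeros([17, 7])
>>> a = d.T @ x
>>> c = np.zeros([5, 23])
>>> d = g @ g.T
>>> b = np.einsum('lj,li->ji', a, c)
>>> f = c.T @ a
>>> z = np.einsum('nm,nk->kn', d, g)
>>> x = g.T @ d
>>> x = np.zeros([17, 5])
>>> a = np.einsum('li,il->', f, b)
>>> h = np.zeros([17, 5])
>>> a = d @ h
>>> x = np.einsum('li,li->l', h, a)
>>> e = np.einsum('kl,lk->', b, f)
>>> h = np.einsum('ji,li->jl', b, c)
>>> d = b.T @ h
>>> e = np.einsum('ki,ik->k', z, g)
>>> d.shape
(23, 5)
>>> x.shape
(17,)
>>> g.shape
(17, 7)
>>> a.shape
(17, 5)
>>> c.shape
(5, 23)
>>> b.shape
(7, 23)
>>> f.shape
(23, 7)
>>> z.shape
(7, 17)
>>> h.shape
(7, 5)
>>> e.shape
(7,)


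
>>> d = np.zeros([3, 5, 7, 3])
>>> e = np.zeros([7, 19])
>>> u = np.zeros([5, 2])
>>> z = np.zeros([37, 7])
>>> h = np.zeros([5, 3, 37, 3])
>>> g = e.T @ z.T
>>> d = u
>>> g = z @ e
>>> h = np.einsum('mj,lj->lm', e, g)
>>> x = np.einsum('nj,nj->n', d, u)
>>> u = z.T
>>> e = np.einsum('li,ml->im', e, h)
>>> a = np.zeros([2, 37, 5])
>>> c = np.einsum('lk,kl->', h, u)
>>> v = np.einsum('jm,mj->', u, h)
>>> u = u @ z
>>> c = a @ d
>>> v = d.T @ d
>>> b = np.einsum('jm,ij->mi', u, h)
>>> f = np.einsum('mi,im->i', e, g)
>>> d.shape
(5, 2)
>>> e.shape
(19, 37)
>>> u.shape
(7, 7)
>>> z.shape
(37, 7)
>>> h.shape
(37, 7)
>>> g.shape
(37, 19)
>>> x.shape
(5,)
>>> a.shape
(2, 37, 5)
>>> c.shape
(2, 37, 2)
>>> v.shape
(2, 2)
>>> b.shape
(7, 37)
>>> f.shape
(37,)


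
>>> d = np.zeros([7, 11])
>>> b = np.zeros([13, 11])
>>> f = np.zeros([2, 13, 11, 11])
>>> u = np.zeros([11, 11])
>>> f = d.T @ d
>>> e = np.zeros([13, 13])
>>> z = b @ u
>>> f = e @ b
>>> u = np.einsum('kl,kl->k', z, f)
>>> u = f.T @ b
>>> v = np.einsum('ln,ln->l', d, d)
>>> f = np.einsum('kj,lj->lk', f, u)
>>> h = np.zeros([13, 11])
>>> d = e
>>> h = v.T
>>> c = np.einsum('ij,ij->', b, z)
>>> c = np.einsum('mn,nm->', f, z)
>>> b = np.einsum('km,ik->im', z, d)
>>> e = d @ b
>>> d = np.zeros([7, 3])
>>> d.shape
(7, 3)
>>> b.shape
(13, 11)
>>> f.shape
(11, 13)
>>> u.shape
(11, 11)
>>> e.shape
(13, 11)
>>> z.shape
(13, 11)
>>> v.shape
(7,)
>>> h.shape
(7,)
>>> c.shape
()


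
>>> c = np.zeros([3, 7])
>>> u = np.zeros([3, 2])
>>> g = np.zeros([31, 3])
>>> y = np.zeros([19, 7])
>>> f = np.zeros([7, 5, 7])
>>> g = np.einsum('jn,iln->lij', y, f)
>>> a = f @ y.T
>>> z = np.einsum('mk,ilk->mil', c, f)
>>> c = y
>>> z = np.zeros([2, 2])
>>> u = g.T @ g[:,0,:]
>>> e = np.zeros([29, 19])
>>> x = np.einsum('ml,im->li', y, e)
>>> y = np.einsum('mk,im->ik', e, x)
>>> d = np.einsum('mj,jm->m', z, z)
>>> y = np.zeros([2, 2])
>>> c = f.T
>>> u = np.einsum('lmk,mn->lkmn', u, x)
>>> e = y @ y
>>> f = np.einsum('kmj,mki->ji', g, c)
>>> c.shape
(7, 5, 7)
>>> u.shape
(19, 19, 7, 29)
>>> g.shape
(5, 7, 19)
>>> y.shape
(2, 2)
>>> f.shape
(19, 7)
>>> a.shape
(7, 5, 19)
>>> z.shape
(2, 2)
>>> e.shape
(2, 2)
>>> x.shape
(7, 29)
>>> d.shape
(2,)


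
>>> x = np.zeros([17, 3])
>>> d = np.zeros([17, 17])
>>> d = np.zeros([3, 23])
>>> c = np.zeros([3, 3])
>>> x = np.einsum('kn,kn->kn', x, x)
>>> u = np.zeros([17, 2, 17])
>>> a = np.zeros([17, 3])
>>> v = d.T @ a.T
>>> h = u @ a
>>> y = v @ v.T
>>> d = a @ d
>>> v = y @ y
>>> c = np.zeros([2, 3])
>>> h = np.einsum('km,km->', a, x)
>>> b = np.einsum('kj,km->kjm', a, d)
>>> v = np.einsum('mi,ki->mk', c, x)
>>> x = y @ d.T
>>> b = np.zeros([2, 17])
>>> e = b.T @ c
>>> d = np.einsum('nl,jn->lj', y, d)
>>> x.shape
(23, 17)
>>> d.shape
(23, 17)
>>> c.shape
(2, 3)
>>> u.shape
(17, 2, 17)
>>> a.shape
(17, 3)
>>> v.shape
(2, 17)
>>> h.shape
()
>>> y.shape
(23, 23)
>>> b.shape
(2, 17)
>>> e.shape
(17, 3)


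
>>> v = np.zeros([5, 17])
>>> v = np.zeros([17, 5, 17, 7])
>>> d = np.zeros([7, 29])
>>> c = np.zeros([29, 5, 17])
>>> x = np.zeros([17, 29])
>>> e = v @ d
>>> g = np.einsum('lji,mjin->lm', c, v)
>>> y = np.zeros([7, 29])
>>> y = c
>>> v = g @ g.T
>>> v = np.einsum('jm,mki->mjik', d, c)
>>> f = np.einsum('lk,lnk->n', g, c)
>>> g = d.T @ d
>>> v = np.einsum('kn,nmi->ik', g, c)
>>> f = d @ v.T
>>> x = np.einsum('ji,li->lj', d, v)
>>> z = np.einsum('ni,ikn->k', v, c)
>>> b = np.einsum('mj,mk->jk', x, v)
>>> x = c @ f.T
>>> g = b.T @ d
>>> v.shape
(17, 29)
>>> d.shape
(7, 29)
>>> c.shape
(29, 5, 17)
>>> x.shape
(29, 5, 7)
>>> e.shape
(17, 5, 17, 29)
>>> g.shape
(29, 29)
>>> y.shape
(29, 5, 17)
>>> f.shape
(7, 17)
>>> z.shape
(5,)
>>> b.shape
(7, 29)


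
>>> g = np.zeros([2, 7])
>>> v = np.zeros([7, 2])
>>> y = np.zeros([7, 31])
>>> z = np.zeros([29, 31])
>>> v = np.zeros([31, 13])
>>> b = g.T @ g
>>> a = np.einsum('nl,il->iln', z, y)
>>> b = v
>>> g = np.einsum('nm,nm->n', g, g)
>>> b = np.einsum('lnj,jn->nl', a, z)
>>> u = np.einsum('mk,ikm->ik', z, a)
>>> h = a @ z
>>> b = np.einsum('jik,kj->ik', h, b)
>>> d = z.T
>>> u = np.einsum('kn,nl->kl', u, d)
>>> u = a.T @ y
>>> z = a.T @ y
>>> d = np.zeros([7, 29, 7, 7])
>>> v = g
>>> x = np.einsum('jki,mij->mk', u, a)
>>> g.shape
(2,)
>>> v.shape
(2,)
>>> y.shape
(7, 31)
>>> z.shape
(29, 31, 31)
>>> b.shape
(31, 31)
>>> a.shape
(7, 31, 29)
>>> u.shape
(29, 31, 31)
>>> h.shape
(7, 31, 31)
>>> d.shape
(7, 29, 7, 7)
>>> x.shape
(7, 31)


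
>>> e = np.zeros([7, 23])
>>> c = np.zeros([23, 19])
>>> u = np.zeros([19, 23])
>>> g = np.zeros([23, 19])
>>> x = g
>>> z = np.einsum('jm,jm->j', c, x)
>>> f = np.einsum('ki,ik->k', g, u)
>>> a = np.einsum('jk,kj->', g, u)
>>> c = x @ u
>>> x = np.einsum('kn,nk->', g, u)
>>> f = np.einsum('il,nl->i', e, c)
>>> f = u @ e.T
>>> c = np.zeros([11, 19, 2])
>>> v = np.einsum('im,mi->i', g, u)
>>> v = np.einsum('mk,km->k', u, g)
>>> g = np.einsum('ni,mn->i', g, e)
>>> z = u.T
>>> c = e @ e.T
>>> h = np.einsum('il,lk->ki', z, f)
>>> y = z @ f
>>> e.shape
(7, 23)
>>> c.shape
(7, 7)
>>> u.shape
(19, 23)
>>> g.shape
(19,)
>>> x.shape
()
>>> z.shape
(23, 19)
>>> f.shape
(19, 7)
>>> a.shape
()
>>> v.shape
(23,)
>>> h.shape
(7, 23)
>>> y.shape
(23, 7)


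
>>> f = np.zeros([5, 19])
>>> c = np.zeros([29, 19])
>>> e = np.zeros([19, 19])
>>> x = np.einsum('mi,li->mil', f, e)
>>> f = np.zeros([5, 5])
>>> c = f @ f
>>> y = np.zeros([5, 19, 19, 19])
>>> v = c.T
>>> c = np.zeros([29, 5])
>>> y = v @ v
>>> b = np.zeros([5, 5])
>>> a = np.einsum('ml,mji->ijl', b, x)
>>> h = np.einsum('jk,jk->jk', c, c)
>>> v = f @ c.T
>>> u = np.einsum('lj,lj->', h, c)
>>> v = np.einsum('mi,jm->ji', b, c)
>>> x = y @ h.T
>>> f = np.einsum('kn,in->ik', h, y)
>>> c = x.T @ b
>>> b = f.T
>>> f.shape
(5, 29)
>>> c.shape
(29, 5)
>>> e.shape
(19, 19)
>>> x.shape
(5, 29)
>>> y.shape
(5, 5)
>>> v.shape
(29, 5)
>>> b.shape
(29, 5)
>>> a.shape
(19, 19, 5)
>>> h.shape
(29, 5)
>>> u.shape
()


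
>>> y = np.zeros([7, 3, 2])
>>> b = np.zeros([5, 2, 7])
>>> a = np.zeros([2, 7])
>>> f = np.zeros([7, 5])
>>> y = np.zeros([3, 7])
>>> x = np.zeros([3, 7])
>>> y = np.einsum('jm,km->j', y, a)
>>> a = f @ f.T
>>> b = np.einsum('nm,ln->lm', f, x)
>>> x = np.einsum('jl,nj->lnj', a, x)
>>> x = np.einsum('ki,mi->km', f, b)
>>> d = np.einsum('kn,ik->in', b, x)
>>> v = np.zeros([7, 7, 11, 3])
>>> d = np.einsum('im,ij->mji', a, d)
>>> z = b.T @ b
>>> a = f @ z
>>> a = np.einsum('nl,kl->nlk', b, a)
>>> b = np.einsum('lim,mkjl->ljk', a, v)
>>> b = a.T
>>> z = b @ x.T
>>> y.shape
(3,)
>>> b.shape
(7, 5, 3)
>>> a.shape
(3, 5, 7)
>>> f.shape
(7, 5)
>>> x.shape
(7, 3)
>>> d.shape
(7, 5, 7)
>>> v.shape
(7, 7, 11, 3)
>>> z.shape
(7, 5, 7)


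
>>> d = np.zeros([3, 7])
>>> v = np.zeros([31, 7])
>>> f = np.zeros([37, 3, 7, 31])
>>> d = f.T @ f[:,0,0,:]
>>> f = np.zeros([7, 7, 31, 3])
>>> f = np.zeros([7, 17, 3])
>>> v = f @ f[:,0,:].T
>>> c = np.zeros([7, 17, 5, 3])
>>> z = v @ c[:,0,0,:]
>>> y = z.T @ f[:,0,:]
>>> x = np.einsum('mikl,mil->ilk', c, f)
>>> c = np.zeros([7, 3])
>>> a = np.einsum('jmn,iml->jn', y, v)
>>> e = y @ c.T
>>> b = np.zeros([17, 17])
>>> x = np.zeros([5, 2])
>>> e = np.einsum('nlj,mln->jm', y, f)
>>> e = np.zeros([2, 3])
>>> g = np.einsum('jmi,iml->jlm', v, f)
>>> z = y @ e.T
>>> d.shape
(31, 7, 3, 31)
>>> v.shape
(7, 17, 7)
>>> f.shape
(7, 17, 3)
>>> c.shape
(7, 3)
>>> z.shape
(3, 17, 2)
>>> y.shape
(3, 17, 3)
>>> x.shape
(5, 2)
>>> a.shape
(3, 3)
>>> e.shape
(2, 3)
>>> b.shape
(17, 17)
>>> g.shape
(7, 3, 17)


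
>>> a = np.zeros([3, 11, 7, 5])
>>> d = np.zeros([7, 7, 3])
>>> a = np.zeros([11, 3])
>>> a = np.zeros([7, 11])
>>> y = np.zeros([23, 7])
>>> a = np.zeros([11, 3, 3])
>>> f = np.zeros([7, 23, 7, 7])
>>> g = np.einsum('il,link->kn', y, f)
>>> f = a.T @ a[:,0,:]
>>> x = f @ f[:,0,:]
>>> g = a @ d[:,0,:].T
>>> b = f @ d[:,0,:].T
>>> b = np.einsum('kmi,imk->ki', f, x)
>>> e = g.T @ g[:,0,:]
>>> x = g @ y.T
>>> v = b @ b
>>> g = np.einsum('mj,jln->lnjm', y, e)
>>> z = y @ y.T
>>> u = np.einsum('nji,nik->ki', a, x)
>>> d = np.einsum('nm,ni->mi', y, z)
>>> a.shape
(11, 3, 3)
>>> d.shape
(7, 23)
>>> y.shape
(23, 7)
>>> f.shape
(3, 3, 3)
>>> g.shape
(3, 7, 7, 23)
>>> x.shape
(11, 3, 23)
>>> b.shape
(3, 3)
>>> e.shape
(7, 3, 7)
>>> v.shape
(3, 3)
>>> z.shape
(23, 23)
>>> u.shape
(23, 3)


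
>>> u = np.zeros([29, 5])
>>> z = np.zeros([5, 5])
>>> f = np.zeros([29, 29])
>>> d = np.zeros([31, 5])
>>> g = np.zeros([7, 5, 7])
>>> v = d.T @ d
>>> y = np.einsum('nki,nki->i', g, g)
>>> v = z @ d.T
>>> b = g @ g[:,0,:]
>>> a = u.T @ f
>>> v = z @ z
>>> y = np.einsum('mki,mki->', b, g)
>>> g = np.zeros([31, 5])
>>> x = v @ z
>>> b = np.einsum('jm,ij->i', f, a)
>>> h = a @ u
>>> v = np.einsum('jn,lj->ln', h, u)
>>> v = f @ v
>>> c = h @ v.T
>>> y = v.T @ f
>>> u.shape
(29, 5)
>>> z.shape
(5, 5)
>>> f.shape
(29, 29)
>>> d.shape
(31, 5)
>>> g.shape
(31, 5)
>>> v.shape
(29, 5)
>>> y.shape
(5, 29)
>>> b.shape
(5,)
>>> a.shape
(5, 29)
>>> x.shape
(5, 5)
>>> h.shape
(5, 5)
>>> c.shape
(5, 29)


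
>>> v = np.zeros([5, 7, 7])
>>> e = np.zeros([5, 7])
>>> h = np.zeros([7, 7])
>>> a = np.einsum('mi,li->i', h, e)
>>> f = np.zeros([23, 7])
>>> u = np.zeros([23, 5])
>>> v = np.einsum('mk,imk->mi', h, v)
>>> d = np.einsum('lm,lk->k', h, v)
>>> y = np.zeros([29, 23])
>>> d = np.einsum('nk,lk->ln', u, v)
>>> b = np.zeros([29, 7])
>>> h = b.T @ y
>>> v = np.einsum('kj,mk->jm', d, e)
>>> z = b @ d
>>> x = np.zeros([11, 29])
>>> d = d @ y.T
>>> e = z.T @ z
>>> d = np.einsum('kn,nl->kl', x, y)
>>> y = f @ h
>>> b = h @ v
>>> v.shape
(23, 5)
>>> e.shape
(23, 23)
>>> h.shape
(7, 23)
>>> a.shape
(7,)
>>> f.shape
(23, 7)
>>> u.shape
(23, 5)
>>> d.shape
(11, 23)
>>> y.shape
(23, 23)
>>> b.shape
(7, 5)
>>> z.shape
(29, 23)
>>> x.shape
(11, 29)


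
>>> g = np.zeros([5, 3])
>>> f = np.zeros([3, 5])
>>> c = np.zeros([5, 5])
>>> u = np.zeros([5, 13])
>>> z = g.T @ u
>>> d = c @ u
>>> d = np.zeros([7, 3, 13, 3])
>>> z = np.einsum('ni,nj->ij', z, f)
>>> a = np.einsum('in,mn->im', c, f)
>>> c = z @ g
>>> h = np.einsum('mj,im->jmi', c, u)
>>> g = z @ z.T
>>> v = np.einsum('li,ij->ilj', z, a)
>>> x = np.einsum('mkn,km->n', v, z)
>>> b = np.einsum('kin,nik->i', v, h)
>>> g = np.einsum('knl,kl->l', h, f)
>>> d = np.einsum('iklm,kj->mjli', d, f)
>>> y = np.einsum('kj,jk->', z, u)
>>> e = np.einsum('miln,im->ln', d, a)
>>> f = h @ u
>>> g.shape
(5,)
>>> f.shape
(3, 13, 13)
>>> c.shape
(13, 3)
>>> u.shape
(5, 13)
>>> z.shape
(13, 5)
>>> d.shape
(3, 5, 13, 7)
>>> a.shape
(5, 3)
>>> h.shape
(3, 13, 5)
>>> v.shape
(5, 13, 3)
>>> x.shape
(3,)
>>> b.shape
(13,)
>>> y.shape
()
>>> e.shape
(13, 7)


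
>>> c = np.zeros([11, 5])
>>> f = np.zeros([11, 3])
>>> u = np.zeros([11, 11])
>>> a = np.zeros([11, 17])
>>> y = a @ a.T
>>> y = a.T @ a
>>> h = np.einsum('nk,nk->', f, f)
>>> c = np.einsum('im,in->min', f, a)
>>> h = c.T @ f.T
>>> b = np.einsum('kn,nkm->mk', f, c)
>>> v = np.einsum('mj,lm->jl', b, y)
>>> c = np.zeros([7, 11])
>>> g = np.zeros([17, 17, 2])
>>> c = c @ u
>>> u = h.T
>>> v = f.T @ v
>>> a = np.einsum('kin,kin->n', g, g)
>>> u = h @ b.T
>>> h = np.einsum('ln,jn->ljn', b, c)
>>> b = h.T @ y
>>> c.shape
(7, 11)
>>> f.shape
(11, 3)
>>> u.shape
(17, 11, 17)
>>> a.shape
(2,)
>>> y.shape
(17, 17)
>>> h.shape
(17, 7, 11)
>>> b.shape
(11, 7, 17)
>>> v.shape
(3, 17)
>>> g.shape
(17, 17, 2)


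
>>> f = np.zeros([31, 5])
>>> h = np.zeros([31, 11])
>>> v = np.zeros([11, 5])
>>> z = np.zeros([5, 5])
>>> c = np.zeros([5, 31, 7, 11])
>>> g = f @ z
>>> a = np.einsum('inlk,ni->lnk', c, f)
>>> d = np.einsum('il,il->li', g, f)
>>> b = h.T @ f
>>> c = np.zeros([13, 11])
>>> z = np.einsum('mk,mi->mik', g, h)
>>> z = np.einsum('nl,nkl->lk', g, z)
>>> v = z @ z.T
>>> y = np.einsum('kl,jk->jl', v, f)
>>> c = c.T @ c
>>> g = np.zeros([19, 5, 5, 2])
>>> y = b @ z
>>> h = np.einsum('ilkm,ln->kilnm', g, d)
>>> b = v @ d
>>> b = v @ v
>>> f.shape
(31, 5)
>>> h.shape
(5, 19, 5, 31, 2)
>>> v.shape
(5, 5)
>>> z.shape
(5, 11)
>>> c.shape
(11, 11)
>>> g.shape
(19, 5, 5, 2)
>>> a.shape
(7, 31, 11)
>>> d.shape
(5, 31)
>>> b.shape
(5, 5)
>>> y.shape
(11, 11)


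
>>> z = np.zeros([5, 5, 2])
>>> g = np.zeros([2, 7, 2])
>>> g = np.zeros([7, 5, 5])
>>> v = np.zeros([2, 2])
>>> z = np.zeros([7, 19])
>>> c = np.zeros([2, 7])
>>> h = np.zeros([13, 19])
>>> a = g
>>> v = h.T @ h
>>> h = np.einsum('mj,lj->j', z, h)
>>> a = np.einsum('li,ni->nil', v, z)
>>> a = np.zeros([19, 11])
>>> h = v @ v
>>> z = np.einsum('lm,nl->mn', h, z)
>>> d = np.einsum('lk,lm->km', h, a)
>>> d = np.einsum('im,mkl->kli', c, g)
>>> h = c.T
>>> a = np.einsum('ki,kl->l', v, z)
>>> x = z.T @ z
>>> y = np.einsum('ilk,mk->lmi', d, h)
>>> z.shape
(19, 7)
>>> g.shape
(7, 5, 5)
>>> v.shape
(19, 19)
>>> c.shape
(2, 7)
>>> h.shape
(7, 2)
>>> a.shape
(7,)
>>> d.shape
(5, 5, 2)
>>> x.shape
(7, 7)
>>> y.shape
(5, 7, 5)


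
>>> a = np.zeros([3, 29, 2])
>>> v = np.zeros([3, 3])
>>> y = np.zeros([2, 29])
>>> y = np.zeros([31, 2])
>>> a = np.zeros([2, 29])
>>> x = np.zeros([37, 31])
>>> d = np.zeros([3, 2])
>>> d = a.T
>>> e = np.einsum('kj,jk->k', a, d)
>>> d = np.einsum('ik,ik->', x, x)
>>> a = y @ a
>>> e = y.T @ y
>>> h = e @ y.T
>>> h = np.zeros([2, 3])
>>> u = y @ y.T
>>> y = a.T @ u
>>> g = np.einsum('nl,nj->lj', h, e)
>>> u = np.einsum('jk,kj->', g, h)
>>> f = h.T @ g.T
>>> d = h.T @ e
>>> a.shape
(31, 29)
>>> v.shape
(3, 3)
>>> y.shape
(29, 31)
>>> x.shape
(37, 31)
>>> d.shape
(3, 2)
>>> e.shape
(2, 2)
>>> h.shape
(2, 3)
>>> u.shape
()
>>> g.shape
(3, 2)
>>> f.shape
(3, 3)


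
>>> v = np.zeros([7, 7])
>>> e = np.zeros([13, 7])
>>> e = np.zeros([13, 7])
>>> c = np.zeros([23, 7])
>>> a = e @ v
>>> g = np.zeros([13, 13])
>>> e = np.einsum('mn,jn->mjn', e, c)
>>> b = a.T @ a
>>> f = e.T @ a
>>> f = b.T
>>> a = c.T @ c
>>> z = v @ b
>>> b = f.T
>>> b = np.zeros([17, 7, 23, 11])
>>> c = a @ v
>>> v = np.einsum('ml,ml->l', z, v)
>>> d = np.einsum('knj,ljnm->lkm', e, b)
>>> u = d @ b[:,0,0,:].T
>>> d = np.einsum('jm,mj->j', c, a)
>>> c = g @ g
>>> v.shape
(7,)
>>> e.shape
(13, 23, 7)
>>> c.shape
(13, 13)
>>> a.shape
(7, 7)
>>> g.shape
(13, 13)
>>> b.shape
(17, 7, 23, 11)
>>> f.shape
(7, 7)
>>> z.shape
(7, 7)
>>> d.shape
(7,)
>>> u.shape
(17, 13, 17)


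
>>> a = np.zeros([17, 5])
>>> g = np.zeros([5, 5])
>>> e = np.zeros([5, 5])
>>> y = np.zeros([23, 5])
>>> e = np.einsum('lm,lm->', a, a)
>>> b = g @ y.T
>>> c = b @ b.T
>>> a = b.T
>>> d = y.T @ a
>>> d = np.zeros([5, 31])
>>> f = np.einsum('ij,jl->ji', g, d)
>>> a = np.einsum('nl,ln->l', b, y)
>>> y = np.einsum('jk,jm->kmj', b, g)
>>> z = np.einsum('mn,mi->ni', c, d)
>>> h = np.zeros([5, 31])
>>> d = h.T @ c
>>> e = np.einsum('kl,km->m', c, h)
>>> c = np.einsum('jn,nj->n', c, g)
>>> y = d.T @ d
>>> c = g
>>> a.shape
(23,)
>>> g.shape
(5, 5)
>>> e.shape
(31,)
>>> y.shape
(5, 5)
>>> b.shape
(5, 23)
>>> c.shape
(5, 5)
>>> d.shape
(31, 5)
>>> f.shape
(5, 5)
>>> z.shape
(5, 31)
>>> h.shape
(5, 31)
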